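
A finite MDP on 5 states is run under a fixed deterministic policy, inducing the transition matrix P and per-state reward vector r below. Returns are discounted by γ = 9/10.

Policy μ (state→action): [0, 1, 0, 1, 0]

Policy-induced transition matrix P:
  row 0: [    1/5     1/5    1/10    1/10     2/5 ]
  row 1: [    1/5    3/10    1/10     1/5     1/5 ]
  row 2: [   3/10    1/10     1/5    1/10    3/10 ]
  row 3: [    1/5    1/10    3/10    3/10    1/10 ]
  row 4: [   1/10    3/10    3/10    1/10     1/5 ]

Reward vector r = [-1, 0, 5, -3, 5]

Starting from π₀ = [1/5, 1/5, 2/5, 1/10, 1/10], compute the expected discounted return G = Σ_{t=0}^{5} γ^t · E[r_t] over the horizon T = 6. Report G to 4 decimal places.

G = 7.8454

t=0: π = [0.2000, 0.2000, 0.4000, 0.1000, 0.1000], E[r] = 2.0000, γ^t·E[r] = 2.000000, running G = 2.000000
t=1: π = [0.2300, 0.1800, 0.1800, 0.1400, 0.2700], E[r] = 1.6000, γ^t·E[r] = 1.440000, running G = 3.440000
t=2: π = [0.1910, 0.2130, 0.2000, 0.1460, 0.2500], E[r] = 1.6210, γ^t·E[r] = 1.313010, running G = 4.753010
t=3: π = [0.1950, 0.2117, 0.1992, 0.1505, 0.2436], E[r] = 1.5675, γ^t·E[r] = 1.142708, running G = 5.895718
t=4: π = [0.1956, 0.2106, 0.1987, 0.1513, 0.2439], E[r] = 1.5637, γ^t·E[r] = 1.025930, running G = 6.921648
t=5: π = [0.1955, 0.2104, 0.1989, 0.1513, 0.2439], E[r] = 1.5644, γ^t·E[r] = 0.923755, running G = 7.845403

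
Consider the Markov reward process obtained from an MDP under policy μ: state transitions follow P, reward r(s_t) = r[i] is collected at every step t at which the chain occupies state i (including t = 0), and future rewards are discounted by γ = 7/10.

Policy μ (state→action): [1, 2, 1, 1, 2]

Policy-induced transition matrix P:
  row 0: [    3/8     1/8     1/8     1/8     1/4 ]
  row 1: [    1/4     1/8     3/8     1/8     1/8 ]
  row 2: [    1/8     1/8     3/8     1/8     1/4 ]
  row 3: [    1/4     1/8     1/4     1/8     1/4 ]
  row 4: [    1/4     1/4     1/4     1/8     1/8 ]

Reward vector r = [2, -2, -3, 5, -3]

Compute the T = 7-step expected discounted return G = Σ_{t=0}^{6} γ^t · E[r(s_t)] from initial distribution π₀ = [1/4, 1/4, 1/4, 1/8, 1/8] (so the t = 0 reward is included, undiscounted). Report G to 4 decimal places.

G = -1.7643

t=0: π = [0.2500, 0.2500, 0.2500, 0.1250, 0.1250], E[r] = -0.5000, γ^t·E[r] = -0.500000, running G = -0.500000
t=1: π = [0.2500, 0.1406, 0.2813, 0.1250, 0.2031], E[r] = -0.6094, γ^t·E[r] = -0.426563, running G = -0.926563
t=2: π = [0.2461, 0.1504, 0.2715, 0.1250, 0.2070], E[r] = -0.6191, γ^t·E[r] = -0.303379, running G = -1.229941
t=3: π = [0.2468, 0.1509, 0.2720, 0.1250, 0.2053], E[r] = -0.6150, γ^t·E[r] = -0.210942, running G = -1.440883
t=4: π = [0.2469, 0.1507, 0.2720, 0.1250, 0.2055], E[r] = -0.6151, γ^t·E[r] = -0.147674, running G = -1.588557
t=5: π = [0.2469, 0.1507, 0.2720, 0.1250, 0.2055], E[r] = -0.6150, γ^t·E[r] = -0.103368, running G = -1.691925
t=6: π = [0.2469, 0.1507, 0.2720, 0.1250, 0.2055], E[r] = -0.6150, γ^t·E[r] = -0.072356, running G = -1.764281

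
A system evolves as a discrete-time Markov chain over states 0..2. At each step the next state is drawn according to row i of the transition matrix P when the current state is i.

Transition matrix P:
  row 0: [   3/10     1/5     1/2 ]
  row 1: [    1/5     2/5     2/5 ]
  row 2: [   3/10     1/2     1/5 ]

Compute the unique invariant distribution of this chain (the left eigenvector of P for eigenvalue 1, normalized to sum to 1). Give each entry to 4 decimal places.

Balance equations π_j = Σ_i π_i·P[i][j]:
  π_0 = 3/10·π_0 + 1/5·π_1 + 3/10·π_2
  π_1 = 1/5·π_0 + 2/5·π_1 + 1/2·π_2
  normalize: π_0 + π_1 + π_2 = 1
Solving the linear system gives exactly π = [28/107, 41/107, 38/107].

π = [0.2617, 0.3832, 0.3551]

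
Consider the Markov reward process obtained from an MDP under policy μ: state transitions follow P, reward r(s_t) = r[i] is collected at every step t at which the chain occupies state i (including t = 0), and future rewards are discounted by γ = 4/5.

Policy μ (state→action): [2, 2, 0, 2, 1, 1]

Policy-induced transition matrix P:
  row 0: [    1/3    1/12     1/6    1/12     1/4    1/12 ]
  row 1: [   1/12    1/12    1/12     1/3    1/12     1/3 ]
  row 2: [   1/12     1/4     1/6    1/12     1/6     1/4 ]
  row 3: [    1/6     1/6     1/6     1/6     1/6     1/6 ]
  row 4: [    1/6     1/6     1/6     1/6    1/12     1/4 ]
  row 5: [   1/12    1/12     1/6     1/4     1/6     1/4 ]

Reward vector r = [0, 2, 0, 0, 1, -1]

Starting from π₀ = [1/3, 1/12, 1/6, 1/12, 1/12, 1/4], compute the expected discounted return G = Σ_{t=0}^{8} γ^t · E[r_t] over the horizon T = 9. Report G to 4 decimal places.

G = 0.7201

t=0: π = [0.3333, 0.0833, 0.1667, 0.0833, 0.0833, 0.2500], E[r] = 0.0000, γ^t·E[r] = 0.000000, running G = 0.000000
t=1: π = [0.1806, 0.1250, 0.1597, 0.1597, 0.1806, 0.1944], E[r] = 0.2361, γ^t·E[r] = 0.188889, running G = 0.188889
t=2: π = [0.1568, 0.1383, 0.1563, 0.1753, 0.1563, 0.2170], E[r] = 0.2159, γ^t·E[r] = 0.138148, running G = 0.327037
t=3: π = [0.1502, 0.1370, 0.1551, 0.1817, 0.1552, 0.2208], E[r] = 0.2084, γ^t·E[r] = 0.106716, running G = 0.433753
t=4: π = [0.1490, 0.1373, 0.1552, 0.1825, 0.1548, 0.2212], E[r] = 0.2081, γ^t·E[r] = 0.085244, running G = 0.518998
t=5: π = [0.1487, 0.1373, 0.1552, 0.1826, 0.1547, 0.2214], E[r] = 0.2080, γ^t·E[r] = 0.068144, running G = 0.587142
t=6: π = [0.1486, 0.1373, 0.1552, 0.1827, 0.1547, 0.2214], E[r] = 0.2079, γ^t·E[r] = 0.054503, running G = 0.641645
t=7: π = [0.1486, 0.1373, 0.1552, 0.1827, 0.1547, 0.2215], E[r] = 0.2079, γ^t·E[r] = 0.043601, running G = 0.685246
t=8: π = [0.1486, 0.1373, 0.1552, 0.1827, 0.1547, 0.2215], E[r] = 0.2079, γ^t·E[r] = 0.034880, running G = 0.720126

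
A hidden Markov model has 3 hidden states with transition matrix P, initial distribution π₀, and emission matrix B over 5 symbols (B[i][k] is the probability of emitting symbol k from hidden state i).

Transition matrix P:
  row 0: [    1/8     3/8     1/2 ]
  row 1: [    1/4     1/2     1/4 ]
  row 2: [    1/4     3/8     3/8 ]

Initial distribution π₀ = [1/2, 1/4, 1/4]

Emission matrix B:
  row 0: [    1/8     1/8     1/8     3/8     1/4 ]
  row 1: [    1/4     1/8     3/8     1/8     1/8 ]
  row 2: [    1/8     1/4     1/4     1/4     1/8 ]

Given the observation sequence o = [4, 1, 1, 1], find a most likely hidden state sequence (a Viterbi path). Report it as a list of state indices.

path = [0, 2, 2, 2]

t=0: δ = [1.250e-01, 3.125e-02, 3.125e-02]  (obs o_0=4)
t=1: δ = [1.953e-03, 5.859e-03, 1.562e-02]  ψ = [0, 0, 0]  (obs o_1=1)
t=2: δ = [4.883e-04, 7.324e-04, 1.465e-03]  ψ = [2, 2, 2]  (obs o_2=1)
t=3: δ = [4.578e-05, 6.866e-05, 1.373e-04]  ψ = [2, 2, 2]  (obs o_3=1)
backtrack: best end state = 2; path = [0, 2, 2, 2]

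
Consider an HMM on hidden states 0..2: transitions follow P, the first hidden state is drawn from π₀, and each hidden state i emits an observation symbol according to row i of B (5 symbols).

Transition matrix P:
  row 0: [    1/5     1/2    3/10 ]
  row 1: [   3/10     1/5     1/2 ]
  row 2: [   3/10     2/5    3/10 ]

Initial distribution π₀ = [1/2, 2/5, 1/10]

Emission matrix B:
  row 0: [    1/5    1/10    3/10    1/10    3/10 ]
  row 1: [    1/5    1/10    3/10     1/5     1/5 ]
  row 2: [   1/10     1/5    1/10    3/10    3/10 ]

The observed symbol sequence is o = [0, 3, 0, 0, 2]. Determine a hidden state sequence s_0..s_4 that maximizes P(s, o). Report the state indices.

t=0: δ = [1.000e-01, 8.000e-02, 1.000e-02]  (obs o_0=0)
t=1: δ = [2.400e-03, 1.000e-02, 1.200e-02]  ψ = [1, 0, 1]  (obs o_1=3)
t=2: δ = [7.200e-04, 9.600e-04, 5.000e-04]  ψ = [2, 2, 1]  (obs o_2=0)
t=3: δ = [5.760e-05, 7.200e-05, 4.800e-05]  ψ = [1, 0, 1]  (obs o_3=0)
t=4: δ = [6.480e-06, 8.640e-06, 3.600e-06]  ψ = [1, 0, 1]  (obs o_4=2)
backtrack: best end state = 1; path = [1, 2, 1, 0, 1]

path = [1, 2, 1, 0, 1]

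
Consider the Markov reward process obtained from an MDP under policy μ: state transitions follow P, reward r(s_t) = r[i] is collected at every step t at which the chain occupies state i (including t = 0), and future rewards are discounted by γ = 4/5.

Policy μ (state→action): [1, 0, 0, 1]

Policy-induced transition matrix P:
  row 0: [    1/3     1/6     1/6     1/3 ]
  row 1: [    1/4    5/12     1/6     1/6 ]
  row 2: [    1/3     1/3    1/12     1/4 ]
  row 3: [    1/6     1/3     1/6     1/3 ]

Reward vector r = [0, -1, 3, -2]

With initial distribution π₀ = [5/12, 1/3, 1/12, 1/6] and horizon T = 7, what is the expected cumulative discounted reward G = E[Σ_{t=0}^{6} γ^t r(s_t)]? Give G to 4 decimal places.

G = -1.5424

t=0: π = [0.4167, 0.3333, 0.0833, 0.1667], E[r] = -0.4167, γ^t·E[r] = -0.416667, running G = -0.416667
t=1: π = [0.2778, 0.2917, 0.1597, 0.2708], E[r] = -0.3542, γ^t·E[r] = -0.283333, running G = -0.700000
t=2: π = [0.2639, 0.3113, 0.1534, 0.2714], E[r] = -0.3941, γ^t·E[r] = -0.252222, running G = -0.952222
t=3: π = [0.2622, 0.3153, 0.1539, 0.2687], E[r] = -0.3910, γ^t·E[r] = -0.200173, running G = -1.152395
t=4: π = [0.2623, 0.3159, 0.1538, 0.2680], E[r] = -0.3903, γ^t·E[r] = -0.159870, running G = -1.312265
t=5: π = [0.2623, 0.3159, 0.1538, 0.2679], E[r] = -0.3901, γ^t·E[r] = -0.127837, running G = -1.440102
t=6: π = [0.2624, 0.3159, 0.1538, 0.2679], E[r] = -0.3901, γ^t·E[r] = -0.102265, running G = -1.542367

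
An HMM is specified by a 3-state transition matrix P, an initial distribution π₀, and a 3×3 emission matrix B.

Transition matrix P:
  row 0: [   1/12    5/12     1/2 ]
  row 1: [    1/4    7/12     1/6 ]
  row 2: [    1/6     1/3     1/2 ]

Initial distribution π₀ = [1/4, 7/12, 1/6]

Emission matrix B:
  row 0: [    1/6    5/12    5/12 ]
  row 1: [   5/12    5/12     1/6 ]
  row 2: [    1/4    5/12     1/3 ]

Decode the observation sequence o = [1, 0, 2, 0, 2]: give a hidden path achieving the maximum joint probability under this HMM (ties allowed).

path = [1, 1, 1, 1, 0]

t=0: δ = [1.042e-01, 2.431e-01, 6.944e-02]  (obs o_0=1)
t=1: δ = [1.013e-02, 5.908e-02, 1.302e-02]  ψ = [1, 1, 0]  (obs o_1=0)
t=2: δ = [6.154e-03, 5.744e-03, 3.282e-03]  ψ = [1, 1, 1]  (obs o_2=2)
t=3: δ = [2.393e-04, 1.396e-03, 7.692e-04]  ψ = [1, 1, 0]  (obs o_3=0)
t=4: δ = [1.454e-04, 1.357e-04, 1.282e-04]  ψ = [1, 1, 2]  (obs o_4=2)
backtrack: best end state = 0; path = [1, 1, 1, 1, 0]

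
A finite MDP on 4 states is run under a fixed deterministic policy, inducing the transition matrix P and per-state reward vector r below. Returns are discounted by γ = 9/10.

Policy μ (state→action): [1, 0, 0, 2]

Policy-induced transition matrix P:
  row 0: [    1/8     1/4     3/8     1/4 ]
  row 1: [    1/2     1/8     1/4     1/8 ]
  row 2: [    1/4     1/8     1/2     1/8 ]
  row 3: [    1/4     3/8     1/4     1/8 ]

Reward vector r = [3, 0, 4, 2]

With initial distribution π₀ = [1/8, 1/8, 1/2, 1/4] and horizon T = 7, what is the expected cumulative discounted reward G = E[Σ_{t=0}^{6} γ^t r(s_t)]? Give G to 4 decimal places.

G = 13.9759

t=0: π = [0.1250, 0.1250, 0.5000, 0.2500], E[r] = 2.8750, γ^t·E[r] = 2.875000, running G = 2.875000
t=1: π = [0.2656, 0.2031, 0.3906, 0.1406], E[r] = 2.6406, γ^t·E[r] = 2.376563, running G = 5.251563
t=2: π = [0.2676, 0.1934, 0.3809, 0.1582], E[r] = 2.6426, γ^t·E[r] = 2.140488, running G = 7.392051
t=3: π = [0.2649, 0.1980, 0.3787, 0.1584], E[r] = 2.6262, γ^t·E[r] = 1.914515, running G = 9.306566
t=4: π = [0.2664, 0.1977, 0.3778, 0.1581], E[r] = 2.6265, γ^t·E[r] = 1.723244, running G = 11.029809
t=5: π = [0.2661, 0.1978, 0.3777, 0.1583], E[r] = 2.6260, γ^t·E[r] = 1.550606, running G = 12.580415
t=6: π = [0.2662, 0.1978, 0.3777, 0.1583], E[r] = 2.6259, γ^t·E[r] = 1.395517, running G = 13.975933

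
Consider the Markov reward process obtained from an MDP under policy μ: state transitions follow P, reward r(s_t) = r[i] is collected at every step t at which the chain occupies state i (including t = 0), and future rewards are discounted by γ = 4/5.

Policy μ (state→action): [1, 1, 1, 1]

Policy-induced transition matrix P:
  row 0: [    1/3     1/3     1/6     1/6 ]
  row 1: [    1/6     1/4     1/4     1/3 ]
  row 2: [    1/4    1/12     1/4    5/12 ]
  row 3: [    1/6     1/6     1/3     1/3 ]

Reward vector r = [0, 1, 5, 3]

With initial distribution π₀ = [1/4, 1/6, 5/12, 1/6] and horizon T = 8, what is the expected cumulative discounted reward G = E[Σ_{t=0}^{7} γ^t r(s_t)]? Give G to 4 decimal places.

t=0: π = [0.2500, 0.1667, 0.4167, 0.1667], E[r] = 2.7500, γ^t·E[r] = 2.750000, running G = 2.750000
t=1: π = [0.2431, 0.1875, 0.2431, 0.3264], E[r] = 2.3819, γ^t·E[r] = 1.905556, running G = 4.655556
t=2: π = [0.2274, 0.2025, 0.2569, 0.3131], E[r] = 2.4265, γ^t·E[r] = 1.552963, running G = 6.208519
t=3: π = [0.2260, 0.2000, 0.2571, 0.3168], E[r] = 2.4362, γ^t·E[r] = 1.247358, running G = 7.455877
t=4: π = [0.2258, 0.1996, 0.2576, 0.3171], E[r] = 2.4387, γ^t·E[r] = 0.998900, running G = 8.454777
t=5: π = [0.2258, 0.1995, 0.2576, 0.3172], E[r] = 2.4390, γ^t·E[r] = 0.799222, running G = 9.253999
t=6: π = [0.2258, 0.1994, 0.2576, 0.3172], E[r] = 2.4391, γ^t·E[r] = 0.639385, running G = 9.893384
t=7: π = [0.2258, 0.1994, 0.2576, 0.3172], E[r] = 2.4391, γ^t·E[r] = 0.511508, running G = 10.404891

G = 10.4049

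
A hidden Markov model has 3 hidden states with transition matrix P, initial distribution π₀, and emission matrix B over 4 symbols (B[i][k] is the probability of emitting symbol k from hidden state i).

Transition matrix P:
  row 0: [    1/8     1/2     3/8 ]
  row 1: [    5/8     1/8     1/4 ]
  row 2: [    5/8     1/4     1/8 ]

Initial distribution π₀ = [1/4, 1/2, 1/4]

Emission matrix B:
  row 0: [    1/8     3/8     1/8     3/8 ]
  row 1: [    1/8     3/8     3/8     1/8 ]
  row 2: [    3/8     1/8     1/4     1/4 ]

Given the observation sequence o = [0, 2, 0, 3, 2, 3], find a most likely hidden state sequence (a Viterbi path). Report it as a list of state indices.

path = [2, 0, 2, 0, 1, 0]

t=0: δ = [3.125e-02, 6.250e-02, 9.375e-02]  (obs o_0=0)
t=1: δ = [7.324e-03, 8.789e-03, 3.906e-03]  ψ = [2, 2, 1]  (obs o_1=2)
t=2: δ = [6.866e-04, 4.578e-04, 1.030e-03]  ψ = [1, 0, 0]  (obs o_2=0)
t=3: δ = [2.414e-04, 4.292e-05, 6.437e-05]  ψ = [2, 0, 0]  (obs o_3=3)
t=4: δ = [5.029e-06, 4.526e-05, 2.263e-05]  ψ = [2, 0, 0]  (obs o_4=2)
t=5: δ = [1.061e-05, 7.072e-07, 2.829e-06]  ψ = [1, 1, 1]  (obs o_5=3)
backtrack: best end state = 0; path = [2, 0, 2, 0, 1, 0]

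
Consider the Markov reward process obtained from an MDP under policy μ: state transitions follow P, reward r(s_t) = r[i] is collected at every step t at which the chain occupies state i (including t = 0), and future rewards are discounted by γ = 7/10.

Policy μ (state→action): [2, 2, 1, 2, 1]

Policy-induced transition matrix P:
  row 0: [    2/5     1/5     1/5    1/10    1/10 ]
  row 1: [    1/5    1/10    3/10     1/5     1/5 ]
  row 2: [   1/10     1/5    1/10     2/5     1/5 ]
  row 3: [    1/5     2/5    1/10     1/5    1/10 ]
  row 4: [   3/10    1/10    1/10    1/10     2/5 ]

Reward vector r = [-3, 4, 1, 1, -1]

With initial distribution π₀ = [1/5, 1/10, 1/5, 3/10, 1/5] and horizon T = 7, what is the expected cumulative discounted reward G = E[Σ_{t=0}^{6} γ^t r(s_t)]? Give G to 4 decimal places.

t=0: π = [0.2000, 0.1000, 0.2000, 0.3000, 0.2000], E[r] = 0.1000, γ^t·E[r] = 0.100000, running G = 0.100000
t=1: π = [0.2400, 0.2300, 0.1400, 0.2000, 0.1900], E[r] = 0.3500, γ^t·E[r] = 0.245000, running G = 0.345000
t=2: π = [0.2530, 0.1980, 0.1700, 0.1850, 0.1940], E[r] = 0.1940, γ^t·E[r] = 0.095060, running G = 0.440060
t=3: π = [0.2530, 0.1978, 0.1649, 0.1893, 0.1950], E[r] = 0.1914, γ^t·E[r] = 0.065650, running G = 0.505710
t=4: π = [0.2536, 0.1986, 0.1649, 0.1882, 0.1948], E[r] = 0.1918, γ^t·E[r] = 0.046042, running G = 0.551752
t=5: π = [0.2537, 0.1983, 0.1651, 0.1881, 0.1948], E[r] = 0.1905, γ^t·E[r] = 0.032018, running G = 0.583769
t=6: π = [0.2537, 0.1983, 0.1650, 0.1882, 0.1948], E[r] = 0.1906, γ^t·E[r] = 0.022420, running G = 0.606189

G = 0.6062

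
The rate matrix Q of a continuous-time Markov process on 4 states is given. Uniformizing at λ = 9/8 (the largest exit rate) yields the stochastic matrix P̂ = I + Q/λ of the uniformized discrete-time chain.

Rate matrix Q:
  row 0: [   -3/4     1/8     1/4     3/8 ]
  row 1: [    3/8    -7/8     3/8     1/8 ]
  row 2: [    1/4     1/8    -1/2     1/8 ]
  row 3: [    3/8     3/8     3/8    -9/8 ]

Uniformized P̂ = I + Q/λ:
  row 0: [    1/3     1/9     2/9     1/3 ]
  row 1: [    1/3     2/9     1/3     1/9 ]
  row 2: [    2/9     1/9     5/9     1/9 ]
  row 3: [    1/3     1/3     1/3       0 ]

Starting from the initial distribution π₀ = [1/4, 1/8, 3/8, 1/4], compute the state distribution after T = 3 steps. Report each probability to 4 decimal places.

t=0: π = [0.2500, 0.1250, 0.3750, 0.2500]
t=1: π = [0.2917, 0.1806, 0.3889, 0.1389]
t=2: π = [0.2901, 0.1620, 0.3873, 0.1605]
t=3: π = [0.2903, 0.1648, 0.3872, 0.1578]

π = [0.2903, 0.1648, 0.3872, 0.1578]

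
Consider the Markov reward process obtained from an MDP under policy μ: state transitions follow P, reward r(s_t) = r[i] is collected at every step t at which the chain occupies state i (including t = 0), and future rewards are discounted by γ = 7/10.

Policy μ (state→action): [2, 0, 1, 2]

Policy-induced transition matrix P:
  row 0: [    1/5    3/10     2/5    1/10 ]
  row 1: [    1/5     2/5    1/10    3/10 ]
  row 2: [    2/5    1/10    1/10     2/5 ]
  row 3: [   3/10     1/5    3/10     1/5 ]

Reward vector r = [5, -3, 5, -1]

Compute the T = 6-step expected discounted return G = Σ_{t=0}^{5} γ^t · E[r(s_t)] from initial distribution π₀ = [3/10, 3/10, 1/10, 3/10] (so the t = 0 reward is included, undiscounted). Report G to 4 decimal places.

G = 3.6319

t=0: π = [0.3000, 0.3000, 0.1000, 0.3000], E[r] = 0.8000, γ^t·E[r] = 0.800000, running G = 0.800000
t=1: π = [0.2500, 0.2800, 0.2500, 0.2200], E[r] = 1.4400, γ^t·E[r] = 1.008000, running G = 1.808000
t=2: π = [0.2720, 0.2560, 0.2190, 0.2530], E[r] = 1.4340, γ^t·E[r] = 0.702660, running G = 2.510660
t=3: π = [0.2691, 0.2565, 0.2322, 0.2422], E[r] = 1.4948, γ^t·E[r] = 0.512716, running G = 3.023376
t=4: π = [0.2707, 0.2550, 0.2292, 0.2452], E[r] = 1.4890, γ^t·E[r] = 0.357509, running G = 3.380885
t=5: π = [0.2704, 0.2551, 0.2302, 0.2443], E[r] = 1.4932, γ^t·E[r] = 0.250966, running G = 3.631851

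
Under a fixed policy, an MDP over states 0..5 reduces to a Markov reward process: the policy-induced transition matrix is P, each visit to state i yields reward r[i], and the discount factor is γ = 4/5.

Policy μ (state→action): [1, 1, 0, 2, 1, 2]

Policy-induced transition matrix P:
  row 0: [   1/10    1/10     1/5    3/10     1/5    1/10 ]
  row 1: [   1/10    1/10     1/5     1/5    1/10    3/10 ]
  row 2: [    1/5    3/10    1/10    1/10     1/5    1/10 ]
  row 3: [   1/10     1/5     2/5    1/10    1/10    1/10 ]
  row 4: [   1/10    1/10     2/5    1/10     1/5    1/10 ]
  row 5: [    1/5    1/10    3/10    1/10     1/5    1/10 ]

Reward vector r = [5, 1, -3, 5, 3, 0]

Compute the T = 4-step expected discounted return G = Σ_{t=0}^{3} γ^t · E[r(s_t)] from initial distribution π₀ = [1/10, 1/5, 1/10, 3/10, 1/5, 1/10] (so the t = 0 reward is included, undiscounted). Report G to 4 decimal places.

G = 4.8631

t=0: π = [0.1000, 0.2000, 0.1000, 0.3000, 0.2000, 0.1000], E[r] = 2.5000, γ^t·E[r] = 2.500000, running G = 2.500000
t=1: π = [0.1200, 0.1500, 0.3000, 0.1400, 0.1500, 0.1400], E[r] = 1.0000, γ^t·E[r] = 0.800000, running G = 3.300000
t=2: π = [0.1440, 0.1740, 0.2420, 0.1390, 0.1710, 0.1300], E[r] = 1.3760, γ^t·E[r] = 0.880640, running G = 4.180640
t=3: π = [0.1372, 0.1623, 0.2508, 0.1462, 0.1687, 0.1348], E[r] = 1.3330, γ^t·E[r] = 0.682496, running G = 4.863136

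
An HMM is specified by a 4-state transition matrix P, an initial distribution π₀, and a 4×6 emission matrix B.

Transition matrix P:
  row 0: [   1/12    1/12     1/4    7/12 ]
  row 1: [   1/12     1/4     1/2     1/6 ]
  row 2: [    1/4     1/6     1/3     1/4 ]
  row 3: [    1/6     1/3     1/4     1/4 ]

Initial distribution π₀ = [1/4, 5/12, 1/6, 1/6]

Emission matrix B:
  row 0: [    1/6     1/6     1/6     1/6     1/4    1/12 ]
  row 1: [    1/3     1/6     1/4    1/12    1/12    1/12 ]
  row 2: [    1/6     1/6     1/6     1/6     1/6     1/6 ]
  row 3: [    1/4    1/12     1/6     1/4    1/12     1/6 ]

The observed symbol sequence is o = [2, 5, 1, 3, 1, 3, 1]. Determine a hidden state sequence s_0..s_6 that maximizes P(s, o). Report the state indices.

t=0: δ = [4.167e-02, 1.042e-01, 2.778e-02, 2.778e-02]  (obs o_0=2)
t=1: δ = [7.234e-04, 2.170e-03, 8.681e-03, 4.051e-03]  ψ = [1, 1, 1, 0]  (obs o_1=5)
t=2: δ = [3.617e-04, 2.411e-04, 4.823e-04, 1.808e-04]  ψ = [2, 2, 2, 2]  (obs o_2=1)
t=3: δ = [2.009e-05, 6.698e-06, 2.679e-05, 5.275e-05]  ψ = [2, 2, 2, 0]  (obs o_3=3)
t=4: δ = [1.465e-06, 2.930e-06, 2.198e-06, 1.099e-06]  ψ = [3, 3, 3, 3]  (obs o_4=1)
t=5: δ = [9.157e-08, 6.105e-08, 2.442e-07, 2.137e-07]  ψ = [2, 1, 1, 0]  (obs o_5=3)
t=6: δ = [1.017e-08, 1.187e-08, 1.357e-08, 5.087e-09]  ψ = [2, 3, 2, 2]  (obs o_6=1)
backtrack: best end state = 2; path = [1, 2, 0, 3, 1, 2, 2]

path = [1, 2, 0, 3, 1, 2, 2]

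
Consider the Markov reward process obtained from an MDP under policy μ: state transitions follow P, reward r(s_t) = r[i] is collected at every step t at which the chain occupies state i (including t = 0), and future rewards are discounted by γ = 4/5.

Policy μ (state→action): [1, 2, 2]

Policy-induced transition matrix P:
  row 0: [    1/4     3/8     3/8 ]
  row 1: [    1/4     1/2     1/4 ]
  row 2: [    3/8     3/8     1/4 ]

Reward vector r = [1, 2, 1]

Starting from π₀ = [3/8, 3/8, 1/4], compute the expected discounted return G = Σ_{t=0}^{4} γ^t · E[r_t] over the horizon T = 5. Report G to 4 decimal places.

t=0: π = [0.3750, 0.3750, 0.2500], E[r] = 1.3750, γ^t·E[r] = 1.375000, running G = 1.375000
t=1: π = [0.2813, 0.4219, 0.2969], E[r] = 1.4219, γ^t·E[r] = 1.137500, running G = 2.512500
t=2: π = [0.2871, 0.4277, 0.2852], E[r] = 1.4277, γ^t·E[r] = 0.913750, running G = 3.426250
t=3: π = [0.2856, 0.4285, 0.2859], E[r] = 1.4285, γ^t·E[r] = 0.731375, running G = 4.157625
t=4: π = [0.2857, 0.4286, 0.2857], E[r] = 1.4286, γ^t·E[r] = 0.585138, running G = 4.742763

G = 4.7428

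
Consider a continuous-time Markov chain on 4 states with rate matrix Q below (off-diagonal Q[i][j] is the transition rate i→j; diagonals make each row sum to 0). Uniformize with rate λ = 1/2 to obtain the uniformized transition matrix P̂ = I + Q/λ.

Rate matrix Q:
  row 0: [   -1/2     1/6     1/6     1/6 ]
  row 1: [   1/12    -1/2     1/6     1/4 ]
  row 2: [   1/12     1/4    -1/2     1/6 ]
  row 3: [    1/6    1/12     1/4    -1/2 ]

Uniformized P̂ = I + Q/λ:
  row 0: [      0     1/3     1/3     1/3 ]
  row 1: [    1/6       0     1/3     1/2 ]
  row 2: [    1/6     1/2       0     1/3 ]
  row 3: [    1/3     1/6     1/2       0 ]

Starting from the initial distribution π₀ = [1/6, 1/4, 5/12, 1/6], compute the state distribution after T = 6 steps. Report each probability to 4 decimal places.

t=0: π = [0.1667, 0.2500, 0.4167, 0.1667]
t=1: π = [0.1667, 0.2917, 0.2222, 0.3194]
t=2: π = [0.1921, 0.2199, 0.3125, 0.2755]
t=3: π = [0.1806, 0.2662, 0.2751, 0.2782]
t=4: π = [0.1829, 0.2441, 0.2880, 0.2850]
t=5: π = [0.1837, 0.2525, 0.2848, 0.2790]
t=6: π = [0.1826, 0.2501, 0.2849, 0.2824]

π = [0.1826, 0.2501, 0.2849, 0.2824]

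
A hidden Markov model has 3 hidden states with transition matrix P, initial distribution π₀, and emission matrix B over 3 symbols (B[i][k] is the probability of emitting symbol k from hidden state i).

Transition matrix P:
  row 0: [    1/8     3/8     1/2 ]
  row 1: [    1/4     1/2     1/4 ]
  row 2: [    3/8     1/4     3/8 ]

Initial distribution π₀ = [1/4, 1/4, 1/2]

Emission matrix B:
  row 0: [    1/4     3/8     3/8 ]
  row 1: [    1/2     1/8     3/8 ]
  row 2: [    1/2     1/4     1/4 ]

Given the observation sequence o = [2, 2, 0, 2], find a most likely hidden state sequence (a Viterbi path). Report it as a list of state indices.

t=0: δ = [9.375e-02, 9.375e-02, 1.250e-01]  (obs o_0=2)
t=1: δ = [1.758e-02, 1.758e-02, 1.172e-02]  ψ = [2, 1, 0]  (obs o_1=2)
t=2: δ = [1.099e-03, 4.395e-03, 4.395e-03]  ψ = [1, 1, 0]  (obs o_2=0)
t=3: δ = [6.180e-04, 8.240e-04, 4.120e-04]  ψ = [2, 1, 2]  (obs o_3=2)
backtrack: best end state = 1; path = [1, 1, 1, 1]

path = [1, 1, 1, 1]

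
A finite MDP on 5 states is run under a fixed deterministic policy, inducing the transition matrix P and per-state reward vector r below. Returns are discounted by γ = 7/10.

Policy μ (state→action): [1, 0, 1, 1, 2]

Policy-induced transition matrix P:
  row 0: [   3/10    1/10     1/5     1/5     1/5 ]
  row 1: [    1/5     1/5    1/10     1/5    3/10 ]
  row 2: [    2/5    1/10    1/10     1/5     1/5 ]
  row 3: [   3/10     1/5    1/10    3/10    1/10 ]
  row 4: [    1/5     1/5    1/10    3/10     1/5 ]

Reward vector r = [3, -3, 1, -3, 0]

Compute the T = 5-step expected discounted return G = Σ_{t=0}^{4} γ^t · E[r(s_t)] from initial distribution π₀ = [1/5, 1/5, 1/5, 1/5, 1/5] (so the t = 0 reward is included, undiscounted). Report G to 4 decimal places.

G = -0.8385

t=0: π = [0.2000, 0.2000, 0.2000, 0.2000, 0.2000], E[r] = -0.4000, γ^t·E[r] = -0.400000, running G = -0.400000
t=1: π = [0.2800, 0.1600, 0.1200, 0.2400, 0.2000], E[r] = -0.2400, γ^t·E[r] = -0.168000, running G = -0.568000
t=2: π = [0.2760, 0.1600, 0.1280, 0.2440, 0.1920], E[r] = -0.2560, γ^t·E[r] = -0.125440, running G = -0.693440
t=3: π = [0.2776, 0.1596, 0.1276, 0.2436, 0.1916], E[r] = -0.2492, γ^t·E[r] = -0.085476, running G = -0.778916
t=4: π = [0.2776, 0.1595, 0.1278, 0.2435, 0.1916], E[r] = -0.2483, γ^t·E[r] = -0.059622, running G = -0.838537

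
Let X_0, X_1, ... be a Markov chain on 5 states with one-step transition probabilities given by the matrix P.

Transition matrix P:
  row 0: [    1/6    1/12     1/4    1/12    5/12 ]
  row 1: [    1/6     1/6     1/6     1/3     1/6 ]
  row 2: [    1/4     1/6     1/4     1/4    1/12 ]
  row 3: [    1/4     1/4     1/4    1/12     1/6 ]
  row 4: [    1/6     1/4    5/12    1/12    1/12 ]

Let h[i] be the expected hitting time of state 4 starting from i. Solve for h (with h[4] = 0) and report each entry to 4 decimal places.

h = [3.8121, 5.0245, 5.3763, 4.9672, 0.0000]

First-step conditioning: h[4] = 0; for i ≠ 4, h[i] = 1 + Σ_k P[i][k]·h[k].
  h[0] = 1 + 1/6·h[0] + 1/12·h[1] + 1/4·h[2] + 1/12·h[3]
  h[1] = 1 + 1/6·h[0] + 1/6·h[1] + 1/6·h[2] + 1/3·h[3]
  h[2] = 1 + 1/4·h[0] + 1/6·h[1] + 1/4·h[2] + 1/4·h[3]
  h[3] = 1 + 1/4·h[0] + 1/4·h[1] + 1/4·h[2] + 1/12·h[3]
Solving the 4×4 linear system over states ≠ 4 gives exactly h = [9168/2405, 12084/2405, 2586/481, 11946/2405, 0] (h[4] = 0 is the target).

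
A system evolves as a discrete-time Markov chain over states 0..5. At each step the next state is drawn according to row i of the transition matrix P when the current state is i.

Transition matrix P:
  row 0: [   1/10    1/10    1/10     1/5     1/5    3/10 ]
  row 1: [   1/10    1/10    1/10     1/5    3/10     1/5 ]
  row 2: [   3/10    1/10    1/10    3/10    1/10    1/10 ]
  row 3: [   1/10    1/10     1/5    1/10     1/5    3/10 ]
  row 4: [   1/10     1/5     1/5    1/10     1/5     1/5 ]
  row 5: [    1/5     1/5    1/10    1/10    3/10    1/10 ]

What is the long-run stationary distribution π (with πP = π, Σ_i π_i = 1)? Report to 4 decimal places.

Balance equations π_j = Σ_i π_i·P[i][j]:
  π_0 = 1/10·π_0 + 1/10·π_1 + 3/10·π_2 + 1/10·π_3 + 1/10·π_4 + 1/5·π_5
  π_1 = 1/10·π_0 + 1/10·π_1 + 1/10·π_2 + 1/10·π_3 + 1/5·π_4 + 1/5·π_5
  π_2 = 1/10·π_0 + 1/10·π_1 + 1/10·π_2 + 1/5·π_3 + 1/5·π_4 + 1/10·π_5
  π_3 = 1/5·π_0 + 1/5·π_1 + 3/10·π_2 + 1/10·π_3 + 1/10·π_4 + 1/10·π_5
  π_4 = 1/5·π_0 + 3/10·π_1 + 1/10·π_2 + 1/5·π_3 + 1/5·π_4 + 3/10·π_5
  normalize: π_0 + π_1 + π_2 + π_3 + π_4 + π_5 = 1
Solving the linear system gives exactly π = [400/2717, 35/247, 34/247, 425/2717, 46/209, 535/2717].

π = [0.1472, 0.1417, 0.1377, 0.1564, 0.2201, 0.1969]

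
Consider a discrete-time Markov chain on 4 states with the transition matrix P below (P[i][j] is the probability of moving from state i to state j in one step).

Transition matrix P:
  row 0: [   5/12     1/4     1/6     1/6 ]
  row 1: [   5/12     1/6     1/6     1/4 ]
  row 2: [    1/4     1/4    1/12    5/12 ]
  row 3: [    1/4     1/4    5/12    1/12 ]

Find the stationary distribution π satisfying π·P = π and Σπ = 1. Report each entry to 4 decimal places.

Balance equations π_j = Σ_i π_i·P[i][j]:
  π_0 = 5/12·π_0 + 5/12·π_1 + 1/4·π_2 + 1/4·π_3
  π_1 = 1/4·π_0 + 1/6·π_1 + 1/4·π_2 + 1/4·π_3
  π_2 = 1/6·π_0 + 1/6·π_1 + 1/12·π_2 + 5/12·π_3
  normalize: π_0 + π_1 + π_2 + π_3 = 1
Solving the linear system gives exactly π = [9/26, 3/13, 85/416, 7/32].

π = [0.3462, 0.2308, 0.2043, 0.2188]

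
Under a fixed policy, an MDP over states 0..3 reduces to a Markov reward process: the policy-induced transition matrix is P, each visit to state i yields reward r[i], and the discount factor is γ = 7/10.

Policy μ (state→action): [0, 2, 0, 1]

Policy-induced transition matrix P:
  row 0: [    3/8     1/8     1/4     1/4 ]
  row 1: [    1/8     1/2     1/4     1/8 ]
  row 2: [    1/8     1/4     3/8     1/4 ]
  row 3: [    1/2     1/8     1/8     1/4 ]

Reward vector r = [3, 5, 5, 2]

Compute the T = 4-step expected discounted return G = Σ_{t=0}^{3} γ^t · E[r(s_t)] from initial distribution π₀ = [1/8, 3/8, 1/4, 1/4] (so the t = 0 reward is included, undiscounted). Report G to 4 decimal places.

G = 9.9085

t=0: π = [0.1250, 0.3750, 0.2500, 0.2500], E[r] = 4.0000, γ^t·E[r] = 4.000000, running G = 4.000000
t=1: π = [0.2500, 0.2969, 0.2500, 0.2031], E[r] = 3.8906, γ^t·E[r] = 2.723438, running G = 6.723438
t=2: π = [0.2637, 0.2676, 0.2559, 0.2129], E[r] = 3.8340, γ^t·E[r] = 1.878652, running G = 8.602090
t=3: π = [0.2708, 0.2573, 0.2554, 0.2166], E[r] = 3.8088, γ^t·E[r] = 1.306431, running G = 9.908521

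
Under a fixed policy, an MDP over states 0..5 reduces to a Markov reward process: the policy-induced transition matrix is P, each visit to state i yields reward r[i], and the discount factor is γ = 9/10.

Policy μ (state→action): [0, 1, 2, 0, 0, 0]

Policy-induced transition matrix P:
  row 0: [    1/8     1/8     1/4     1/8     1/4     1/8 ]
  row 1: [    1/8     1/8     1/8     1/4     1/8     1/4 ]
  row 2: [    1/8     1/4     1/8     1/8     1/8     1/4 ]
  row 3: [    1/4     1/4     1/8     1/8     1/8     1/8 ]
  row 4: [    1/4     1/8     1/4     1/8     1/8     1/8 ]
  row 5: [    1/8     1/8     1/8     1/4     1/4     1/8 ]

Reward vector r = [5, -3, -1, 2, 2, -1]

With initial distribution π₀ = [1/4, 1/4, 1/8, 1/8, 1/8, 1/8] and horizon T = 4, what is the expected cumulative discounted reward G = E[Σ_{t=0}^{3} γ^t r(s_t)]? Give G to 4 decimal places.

t=0: π = [0.2500, 0.2500, 0.1250, 0.1250, 0.1250, 0.1250], E[r] = 0.7500, γ^t·E[r] = 0.750000, running G = 0.750000
t=1: π = [0.1563, 0.1563, 0.1719, 0.1719, 0.1719, 0.1719], E[r] = 0.6563, γ^t·E[r] = 0.590625, running G = 1.340625
t=2: π = [0.1680, 0.1680, 0.1660, 0.1660, 0.1660, 0.1660], E[r] = 0.6680, γ^t·E[r] = 0.541055, running G = 1.881680
t=3: π = [0.1665, 0.1665, 0.1667, 0.1667, 0.1667, 0.1667], E[r] = 0.6665, γ^t·E[r] = 0.485881, running G = 2.367561

G = 2.3676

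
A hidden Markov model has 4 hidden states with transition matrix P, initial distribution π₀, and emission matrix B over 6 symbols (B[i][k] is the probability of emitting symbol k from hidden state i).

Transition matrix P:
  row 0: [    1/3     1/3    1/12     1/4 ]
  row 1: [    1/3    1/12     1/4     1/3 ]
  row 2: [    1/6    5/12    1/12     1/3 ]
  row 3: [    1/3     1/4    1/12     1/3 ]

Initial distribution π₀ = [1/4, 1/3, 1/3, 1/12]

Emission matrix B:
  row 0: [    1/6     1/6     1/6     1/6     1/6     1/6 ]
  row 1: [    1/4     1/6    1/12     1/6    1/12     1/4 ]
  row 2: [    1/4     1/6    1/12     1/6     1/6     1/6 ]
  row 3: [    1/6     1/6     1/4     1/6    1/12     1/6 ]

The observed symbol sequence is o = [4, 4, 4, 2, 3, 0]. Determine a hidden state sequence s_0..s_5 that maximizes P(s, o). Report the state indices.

t=0: δ = [4.167e-02, 2.778e-02, 5.556e-02, 6.944e-03]  (obs o_0=4)
t=1: δ = [2.315e-03, 1.929e-03, 1.157e-03, 1.543e-03]  ψ = [0, 2, 1, 2]  (obs o_1=4)
t=2: δ = [1.286e-04, 6.430e-05, 8.038e-05, 5.358e-05]  ψ = [0, 0, 1, 1]  (obs o_2=4)
t=3: δ = [7.144e-06, 3.572e-06, 1.340e-06, 8.038e-06]  ψ = [0, 0, 1, 0]  (obs o_3=2)
t=4: δ = [4.465e-07, 3.969e-07, 1.488e-07, 4.465e-07]  ψ = [3, 0, 1, 3]  (obs o_4=3)
t=5: δ = [2.481e-08, 3.721e-08, 2.481e-08, 2.481e-08]  ψ = [0, 0, 1, 3]  (obs o_5=0)
backtrack: best end state = 1; path = [0, 0, 0, 3, 0, 1]

path = [0, 0, 0, 3, 0, 1]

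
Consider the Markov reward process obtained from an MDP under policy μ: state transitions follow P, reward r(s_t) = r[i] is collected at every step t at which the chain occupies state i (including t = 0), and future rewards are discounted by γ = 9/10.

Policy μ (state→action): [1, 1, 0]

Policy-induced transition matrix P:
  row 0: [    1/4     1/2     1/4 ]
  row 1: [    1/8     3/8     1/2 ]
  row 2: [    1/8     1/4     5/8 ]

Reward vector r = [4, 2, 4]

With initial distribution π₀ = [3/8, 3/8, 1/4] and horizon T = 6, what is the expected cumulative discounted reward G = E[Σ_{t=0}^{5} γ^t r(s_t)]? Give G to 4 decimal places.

t=0: π = [0.3750, 0.3750, 0.2500], E[r] = 3.2500, γ^t·E[r] = 3.250000, running G = 3.250000
t=1: π = [0.1719, 0.3906, 0.4375], E[r] = 3.2188, γ^t·E[r] = 2.896875, running G = 6.146875
t=2: π = [0.1465, 0.3418, 0.5117], E[r] = 3.3164, γ^t·E[r] = 2.686289, running G = 8.833164
t=3: π = [0.1433, 0.3293, 0.5273], E[r] = 3.3413, γ^t·E[r] = 2.435814, running G = 11.268978
t=4: π = [0.1429, 0.3270, 0.5301], E[r] = 3.3460, γ^t·E[r] = 2.195316, running G = 13.464294
t=5: π = [0.1429, 0.3266, 0.5305], E[r] = 3.3468, γ^t·E[r] = 1.976248, running G = 15.440543

G = 15.4405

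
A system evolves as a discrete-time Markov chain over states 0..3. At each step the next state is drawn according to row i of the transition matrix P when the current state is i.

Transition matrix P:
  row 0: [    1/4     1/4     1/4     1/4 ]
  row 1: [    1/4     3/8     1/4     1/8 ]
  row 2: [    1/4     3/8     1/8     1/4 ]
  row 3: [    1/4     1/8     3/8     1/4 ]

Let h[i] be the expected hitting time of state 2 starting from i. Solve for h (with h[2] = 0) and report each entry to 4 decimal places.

h = [3.6066, 3.6721, 0.0000, 3.1475]

First-step conditioning: h[2] = 0; for i ≠ 2, h[i] = 1 + Σ_k P[i][k]·h[k].
  h[0] = 1 + 1/4·h[0] + 1/4·h[1] + 1/4·h[3]
  h[1] = 1 + 1/4·h[0] + 3/8·h[1] + 1/8·h[3]
  h[3] = 1 + 1/4·h[0] + 1/8·h[1] + 1/4·h[3]
Solving the 3×3 linear system over states ≠ 2 gives exactly h = [220/61, 224/61, 0, 192/61] (h[2] = 0 is the target).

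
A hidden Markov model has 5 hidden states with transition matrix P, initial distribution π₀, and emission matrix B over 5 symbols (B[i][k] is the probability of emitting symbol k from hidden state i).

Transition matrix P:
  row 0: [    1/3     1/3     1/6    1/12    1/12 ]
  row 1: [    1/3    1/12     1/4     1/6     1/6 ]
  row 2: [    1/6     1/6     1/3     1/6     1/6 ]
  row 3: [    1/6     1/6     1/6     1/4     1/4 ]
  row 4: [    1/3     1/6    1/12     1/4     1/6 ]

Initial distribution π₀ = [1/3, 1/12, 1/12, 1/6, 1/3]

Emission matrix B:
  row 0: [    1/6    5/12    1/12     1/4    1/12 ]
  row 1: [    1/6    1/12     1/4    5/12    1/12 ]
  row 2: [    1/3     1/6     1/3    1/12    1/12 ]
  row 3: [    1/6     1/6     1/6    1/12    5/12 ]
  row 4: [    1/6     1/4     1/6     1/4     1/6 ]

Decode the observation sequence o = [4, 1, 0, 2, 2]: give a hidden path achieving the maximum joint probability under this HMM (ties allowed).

t=0: δ = [2.778e-02, 6.944e-03, 6.944e-03, 6.944e-02, 5.556e-02]  (obs o_0=4)
t=1: δ = [7.716e-03, 9.645e-04, 1.929e-03, 2.894e-03, 4.340e-03]  ψ = [4, 3, 3, 3, 3]  (obs o_1=1)
t=2: δ = [4.287e-04, 4.287e-04, 4.287e-04, 1.808e-04, 1.206e-04]  ψ = [0, 0, 0, 4, 3]  (obs o_2=0)
t=3: δ = [1.191e-05, 3.572e-05, 4.763e-05, 1.191e-05, 1.191e-05]  ψ = [0, 0, 2, 1, 1]  (obs o_3=2)
t=4: δ = [9.923e-07, 1.985e-06, 5.292e-06, 1.323e-06, 1.323e-06]  ψ = [1, 2, 2, 2, 2]  (obs o_4=2)
backtrack: best end state = 2; path = [4, 0, 2, 2, 2]

path = [4, 0, 2, 2, 2]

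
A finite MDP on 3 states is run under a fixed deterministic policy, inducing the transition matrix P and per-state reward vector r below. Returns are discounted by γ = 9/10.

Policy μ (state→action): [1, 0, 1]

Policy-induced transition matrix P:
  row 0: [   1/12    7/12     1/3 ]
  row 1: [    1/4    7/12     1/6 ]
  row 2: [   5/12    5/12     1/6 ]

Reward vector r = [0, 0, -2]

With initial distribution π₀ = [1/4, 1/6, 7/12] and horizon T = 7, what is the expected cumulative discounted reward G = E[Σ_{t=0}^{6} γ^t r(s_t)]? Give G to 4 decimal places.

G = -2.9318

t=0: π = [0.2500, 0.1667, 0.5833], E[r] = -1.1667, γ^t·E[r] = -1.166667, running G = -1.166667
t=1: π = [0.3056, 0.4861, 0.2083], E[r] = -0.4167, γ^t·E[r] = -0.375000, running G = -1.541667
t=2: π = [0.2338, 0.5486, 0.2176], E[r] = -0.4352, γ^t·E[r] = -0.352500, running G = -1.894167
t=3: π = [0.2473, 0.5471, 0.2056], E[r] = -0.4113, γ^t·E[r] = -0.299813, running G = -2.193979
t=4: π = [0.2431, 0.5491, 0.2079], E[r] = -0.4158, γ^t·E[r] = -0.272784, running G = -2.466764
t=5: π = [0.2441, 0.5487, 0.2072], E[r] = -0.4144, γ^t·E[r] = -0.244671, running G = -2.711434
t=6: π = [0.2438, 0.5488, 0.2074], E[r] = -0.4147, γ^t·E[r] = -0.220395, running G = -2.931829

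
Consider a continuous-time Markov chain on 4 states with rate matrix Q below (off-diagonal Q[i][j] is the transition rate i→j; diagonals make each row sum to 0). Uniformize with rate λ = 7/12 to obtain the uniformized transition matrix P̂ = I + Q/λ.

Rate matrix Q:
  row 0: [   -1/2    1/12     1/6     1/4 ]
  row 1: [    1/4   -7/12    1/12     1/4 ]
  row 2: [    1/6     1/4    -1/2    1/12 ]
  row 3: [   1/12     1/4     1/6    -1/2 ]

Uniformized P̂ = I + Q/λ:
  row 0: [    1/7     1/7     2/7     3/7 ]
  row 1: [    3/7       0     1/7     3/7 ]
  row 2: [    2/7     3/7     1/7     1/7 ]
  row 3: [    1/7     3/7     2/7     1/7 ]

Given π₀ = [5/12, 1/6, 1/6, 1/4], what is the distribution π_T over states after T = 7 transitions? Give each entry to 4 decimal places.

t=0: π = [0.4167, 0.1667, 0.1667, 0.2500]
t=1: π = [0.2143, 0.2381, 0.2381, 0.3095]
t=2: π = [0.2449, 0.2653, 0.2177, 0.2721]
t=3: π = [0.2498, 0.2449, 0.2167, 0.2886]
t=4: π = [0.2438, 0.2523, 0.2198, 0.2842]
t=5: π = [0.2463, 0.2508, 0.2183, 0.2846]
t=6: π = [0.2457, 0.2507, 0.2187, 0.2849]
t=7: π = [0.2457, 0.2509, 0.2187, 0.2847]

π = [0.2457, 0.2509, 0.2187, 0.2847]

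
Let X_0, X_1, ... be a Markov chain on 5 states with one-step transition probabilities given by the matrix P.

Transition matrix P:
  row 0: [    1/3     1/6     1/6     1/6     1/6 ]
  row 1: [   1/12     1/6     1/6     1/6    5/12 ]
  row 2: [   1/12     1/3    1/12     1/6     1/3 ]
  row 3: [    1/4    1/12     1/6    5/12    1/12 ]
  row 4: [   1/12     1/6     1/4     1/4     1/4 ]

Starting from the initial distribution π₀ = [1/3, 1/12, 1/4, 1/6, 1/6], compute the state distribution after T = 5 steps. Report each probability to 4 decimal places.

t=0: π = [0.3333, 0.0833, 0.2500, 0.1667, 0.1667]
t=1: π = [0.1944, 0.1944, 0.1597, 0.2222, 0.2292]
t=2: π = [0.1690, 0.1748, 0.1725, 0.2413, 0.2425]
t=3: π = [0.1658, 0.1753, 0.1725, 0.2472, 0.2392]
t=4: π = [0.1660, 0.1748, 0.1722, 0.2484, 0.2386]
t=5: π = [0.1662, 0.1747, 0.1722, 0.2486, 0.2383]

π = [0.1662, 0.1747, 0.1722, 0.2486, 0.2383]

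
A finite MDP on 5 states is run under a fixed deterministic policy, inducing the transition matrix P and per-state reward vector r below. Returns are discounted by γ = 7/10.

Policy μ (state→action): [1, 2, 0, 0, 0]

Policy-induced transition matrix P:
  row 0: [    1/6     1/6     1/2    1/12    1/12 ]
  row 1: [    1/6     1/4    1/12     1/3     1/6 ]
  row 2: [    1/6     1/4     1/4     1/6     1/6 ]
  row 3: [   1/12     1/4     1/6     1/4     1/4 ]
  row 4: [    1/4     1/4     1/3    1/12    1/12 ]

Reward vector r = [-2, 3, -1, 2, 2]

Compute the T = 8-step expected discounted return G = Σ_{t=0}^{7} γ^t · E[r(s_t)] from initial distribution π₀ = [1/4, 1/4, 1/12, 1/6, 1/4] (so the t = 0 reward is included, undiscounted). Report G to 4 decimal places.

G = 2.6935

t=0: π = [0.2500, 0.2500, 0.0833, 0.1667, 0.2500], E[r] = 1.0000, γ^t·E[r] = 1.000000, running G = 1.000000
t=1: π = [0.1736, 0.2292, 0.2778, 0.1806, 0.1389], E[r] = 0.7014, γ^t·E[r] = 0.490972, running G = 1.490972
t=2: π = [0.1632, 0.2355, 0.2517, 0.1939, 0.1557], E[r] = 0.8275, γ^t·E[r] = 0.405498, running G = 1.896470
t=3: π = [0.1635, 0.2364, 0.2484, 0.1955, 0.1563], E[r] = 0.8374, γ^t·E[r] = 0.287223, running G = 2.183693
t=4: π = [0.1634, 0.2364, 0.2482, 0.1957, 0.1563], E[r] = 0.8382, γ^t·E[r] = 0.201251, running G = 2.384944
t=5: π = [0.1634, 0.2364, 0.2482, 0.1957, 0.1563], E[r] = 0.8383, γ^t·E[r] = 0.140900, running G = 2.525844
t=6: π = [0.1634, 0.2364, 0.2482, 0.1957, 0.1563], E[r] = 0.8384, γ^t·E[r] = 0.098631, running G = 2.624475
t=7: π = [0.1634, 0.2364, 0.2482, 0.1957, 0.1563], E[r] = 0.8384, γ^t·E[r] = 0.069042, running G = 2.693517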